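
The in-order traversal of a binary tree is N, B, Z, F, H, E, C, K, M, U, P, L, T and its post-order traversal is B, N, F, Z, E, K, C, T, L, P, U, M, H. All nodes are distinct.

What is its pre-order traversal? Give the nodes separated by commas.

H, Z, N, B, F, M, C, E, K, U, P, L, T

The last element of post-order is the root; it splits in-order into left and right subtrees.
Root H: left subtree has 4 nodes {N, B, Z, F}, right has 8 {E, C, K, M, U, P, L, T}.
  Root Z: left subtree has 2 nodes {N, B}, right has 1 {F}.
    Root N: left subtree has 0 nodes { }, right has 1 {B}.
  Root M: left subtree has 3 nodes {E, C, K}, right has 4 {U, P, L, T}.
    Root C: left subtree has 1 node {E}, right has 1 {K}.
    Root U: left subtree has 0 nodes { }, right has 3 {P, L, T}.
      Root P: left subtree has 0 nodes { }, right has 2 {L, T}.
        Root L: left subtree has 0 nodes { }, right has 1 {T}.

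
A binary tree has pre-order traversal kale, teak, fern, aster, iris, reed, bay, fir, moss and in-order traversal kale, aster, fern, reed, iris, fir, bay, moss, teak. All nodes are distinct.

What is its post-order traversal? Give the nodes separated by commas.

aster, reed, fir, moss, bay, iris, fern, teak, kale

The first element of pre-order is the root; it splits in-order into left and right subtrees.
Root kale: left subtree has 0 nodes { }, right has 8 {aster, fern, reed, iris, fir, bay, moss, teak}.
  Root teak: left subtree has 7 nodes {aster, fern, reed, iris, fir, bay, moss}, right has 0 { }.
    Root fern: left subtree has 1 node {aster}, right has 5 {reed, iris, fir, bay, moss}.
      Root iris: left subtree has 1 node {reed}, right has 3 {fir, bay, moss}.
        Root bay: left subtree has 1 node {fir}, right has 1 {moss}.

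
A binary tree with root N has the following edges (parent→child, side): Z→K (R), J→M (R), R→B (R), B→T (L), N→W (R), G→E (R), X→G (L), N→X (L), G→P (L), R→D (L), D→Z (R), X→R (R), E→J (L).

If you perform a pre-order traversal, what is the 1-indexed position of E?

5

Pre-order visits the node, then its left subtree, then its right subtree.
Visit N.
At N: go left to X.
  Visit X.
  At X: go left to G.
    Visit G.
    At G: go left to P.
      P is a leaf — visit P.
    At G: go right to E.
      Visit E.
      At E: go left to J.
        Visit J.
        At J: no left child.
        At J: go right to M.
          M is a leaf — visit M.
      At E: no right child.
  At X: go right to R.
    Visit R.
    At R: go left to D.
      Visit D.
      At D: no left child.
      At D: go right to Z.
        Visit Z.
        At Z: no left child.
        At Z: go right to K.
          K is a leaf — visit K.
    At R: go right to B.
      Visit B.
      At B: go left to T.
        T is a leaf — visit T.
      At B: no right child.
At N: go right to W.
  W is a leaf — visit W.
Full pre-order sequence: N, X, G, P, E, J, M, R, D, Z, K, B, T, W.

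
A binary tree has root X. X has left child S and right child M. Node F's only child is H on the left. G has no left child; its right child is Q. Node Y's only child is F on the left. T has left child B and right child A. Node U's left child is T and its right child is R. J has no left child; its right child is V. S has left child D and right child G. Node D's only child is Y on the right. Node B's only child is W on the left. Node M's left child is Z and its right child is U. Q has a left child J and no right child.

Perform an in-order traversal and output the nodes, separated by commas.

In-order visits the left subtree, then the node, then the right subtree.
At X: go left to S.
  At S: go left to D.
    At D: no left child.
    Visit D.
    At D: go right to Y.
      At Y: go left to F.
        At F: go left to H.
          H is a leaf — visit H.
        Visit F.
        At F: no right child.
      Visit Y.
      At Y: no right child.
  Visit S.
  At S: go right to G.
    At G: no left child.
    Visit G.
    At G: go right to Q.
      At Q: go left to J.
        At J: no left child.
        Visit J.
        At J: go right to V.
          V is a leaf — visit V.
      Visit Q.
      At Q: no right child.
Visit X.
At X: go right to M.
  At M: go left to Z.
    Z is a leaf — visit Z.
  Visit M.
  At M: go right to U.
    At U: go left to T.
      At T: go left to B.
        At B: go left to W.
          W is a leaf — visit W.
        Visit B.
        At B: no right child.
      Visit T.
      At T: go right to A.
        A is a leaf — visit A.
    Visit U.
    At U: go right to R.
      R is a leaf — visit R.

D, H, F, Y, S, G, J, V, Q, X, Z, M, W, B, T, A, U, R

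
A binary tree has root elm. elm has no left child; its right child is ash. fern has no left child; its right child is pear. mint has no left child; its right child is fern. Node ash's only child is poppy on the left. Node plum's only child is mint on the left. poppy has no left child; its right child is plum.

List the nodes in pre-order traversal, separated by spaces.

Pre-order visits the node, then its left subtree, then its right subtree.
Visit elm.
At elm: no left child.
At elm: go right to ash.
  Visit ash.
  At ash: go left to poppy.
    Visit poppy.
    At poppy: no left child.
    At poppy: go right to plum.
      Visit plum.
      At plum: go left to mint.
        Visit mint.
        At mint: no left child.
        At mint: go right to fern.
          Visit fern.
          At fern: no left child.
          At fern: go right to pear.
            pear is a leaf — visit pear.
      At plum: no right child.
  At ash: no right child.

elm ash poppy plum mint fern pear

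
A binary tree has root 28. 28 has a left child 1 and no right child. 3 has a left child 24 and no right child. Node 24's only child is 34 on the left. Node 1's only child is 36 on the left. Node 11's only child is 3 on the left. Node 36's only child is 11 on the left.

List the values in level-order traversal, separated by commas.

28, 1, 36, 11, 3, 24, 34

Level-order visits nodes level by level from the root, left to right within each level.
Level 0: 28
Level 1: 1
Level 2: 36
Level 3: 11
Level 4: 3
Level 5: 24
Level 6: 34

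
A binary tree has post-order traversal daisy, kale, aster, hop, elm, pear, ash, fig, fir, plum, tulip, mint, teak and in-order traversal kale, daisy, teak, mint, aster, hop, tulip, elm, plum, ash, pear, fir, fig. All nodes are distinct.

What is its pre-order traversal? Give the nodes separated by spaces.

teak kale daisy mint tulip hop aster plum elm fir ash pear fig

The last element of post-order is the root; it splits in-order into left and right subtrees.
Root teak: left subtree has 2 nodes {kale, daisy}, right has 10 {mint, aster, hop, tulip, elm, plum, ash, pear, fir, fig}.
  Root kale: left subtree has 0 nodes { }, right has 1 {daisy}.
  Root mint: left subtree has 0 nodes { }, right has 9 {aster, hop, tulip, elm, plum, ash, pear, fir, fig}.
    Root tulip: left subtree has 2 nodes {aster, hop}, right has 6 {elm, plum, ash, pear, fir, fig}.
      Root hop: left subtree has 1 node {aster}, right has 0 { }.
      Root plum: left subtree has 1 node {elm}, right has 4 {ash, pear, fir, fig}.
        Root fir: left subtree has 2 nodes {ash, pear}, right has 1 {fig}.
          Root ash: left subtree has 0 nodes { }, right has 1 {pear}.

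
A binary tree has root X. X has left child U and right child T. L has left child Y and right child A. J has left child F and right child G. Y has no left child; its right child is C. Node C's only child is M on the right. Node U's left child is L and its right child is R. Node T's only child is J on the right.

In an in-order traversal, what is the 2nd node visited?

C

In-order visits the left subtree, then the node, then the right subtree.
At X: go left to U.
  At U: go left to L.
    At L: go left to Y.
      At Y: no left child.
      Visit Y.
      At Y: go right to C.
        At C: no left child.
        Visit C.
        At C: go right to M.
          M is a leaf — visit M.
    Visit L.
    At L: go right to A.
      A is a leaf — visit A.
  Visit U.
  At U: go right to R.
    R is a leaf — visit R.
Visit X.
At X: go right to T.
  At T: no left child.
  Visit T.
  At T: go right to J.
    At J: go left to F.
      F is a leaf — visit F.
    Visit J.
    At J: go right to G.
      G is a leaf — visit G.
Full in-order sequence: Y, C, M, L, A, U, R, X, T, F, J, G.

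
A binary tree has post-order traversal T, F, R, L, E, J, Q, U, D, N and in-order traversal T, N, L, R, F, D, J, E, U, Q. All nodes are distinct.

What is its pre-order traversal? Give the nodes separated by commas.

N, T, D, L, R, F, U, J, E, Q

The last element of post-order is the root; it splits in-order into left and right subtrees.
Root N: left subtree has 1 node {T}, right has 8 {L, R, F, D, J, E, U, Q}.
  Root D: left subtree has 3 nodes {L, R, F}, right has 4 {J, E, U, Q}.
    Root L: left subtree has 0 nodes { }, right has 2 {R, F}.
      Root R: left subtree has 0 nodes { }, right has 1 {F}.
    Root U: left subtree has 2 nodes {J, E}, right has 1 {Q}.
      Root J: left subtree has 0 nodes { }, right has 1 {E}.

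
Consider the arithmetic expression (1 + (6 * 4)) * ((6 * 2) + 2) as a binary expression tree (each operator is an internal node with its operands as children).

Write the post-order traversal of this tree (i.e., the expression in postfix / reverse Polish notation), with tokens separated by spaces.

Post-order on an expression tree gives postfix notation: for each operator, emit left operand, right operand, then the operator.

1 6 4 * + 6 2 * 2 + *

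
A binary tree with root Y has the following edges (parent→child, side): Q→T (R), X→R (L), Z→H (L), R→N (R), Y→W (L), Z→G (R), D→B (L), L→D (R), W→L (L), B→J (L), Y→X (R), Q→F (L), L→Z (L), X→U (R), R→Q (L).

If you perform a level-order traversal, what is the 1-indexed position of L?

4

Level-order visits nodes level by level from the root, left to right within each level.
Level 0: Y
Level 1: W, X
Level 2: L, R, U
Level 3: Z, D, Q, N
Level 4: H, G, B, F, T
Level 5: J
Full level-order sequence: Y, W, X, L, R, U, Z, D, Q, N, H, G, B, F, T, J.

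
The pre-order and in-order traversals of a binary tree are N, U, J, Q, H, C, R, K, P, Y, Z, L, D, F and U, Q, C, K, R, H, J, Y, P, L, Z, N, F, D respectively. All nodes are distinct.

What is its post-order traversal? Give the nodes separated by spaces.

K R C H Q Y L Z P J U F D N

The first element of pre-order is the root; it splits in-order into left and right subtrees.
Root N: left subtree has 11 nodes {U, Q, C, K, R, H, J, Y, P, L, Z}, right has 2 {F, D}.
  Root U: left subtree has 0 nodes { }, right has 10 {Q, C, K, R, H, J, Y, P, L, Z}.
    Root J: left subtree has 5 nodes {Q, C, K, R, H}, right has 4 {Y, P, L, Z}.
      Root Q: left subtree has 0 nodes { }, right has 4 {C, K, R, H}.
        Root H: left subtree has 3 nodes {C, K, R}, right has 0 { }.
          Root C: left subtree has 0 nodes { }, right has 2 {K, R}.
            Root R: left subtree has 1 node {K}, right has 0 { }.
      Root P: left subtree has 1 node {Y}, right has 2 {L, Z}.
        Root Z: left subtree has 1 node {L}, right has 0 { }.
  Root D: left subtree has 1 node {F}, right has 0 { }.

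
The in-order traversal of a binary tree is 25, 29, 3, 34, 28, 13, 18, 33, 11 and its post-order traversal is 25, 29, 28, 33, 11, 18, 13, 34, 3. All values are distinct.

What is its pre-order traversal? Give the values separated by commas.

3, 29, 25, 34, 13, 28, 18, 11, 33

The last element of post-order is the root; it splits in-order into left and right subtrees.
Root 3: left subtree has 2 nodes {25, 29}, right has 6 {34, 28, 13, 18, 33, 11}.
  Root 29: left subtree has 1 node {25}, right has 0 { }.
  Root 34: left subtree has 0 nodes { }, right has 5 {28, 13, 18, 33, 11}.
    Root 13: left subtree has 1 node {28}, right has 3 {18, 33, 11}.
      Root 18: left subtree has 0 nodes { }, right has 2 {33, 11}.
        Root 11: left subtree has 1 node {33}, right has 0 { }.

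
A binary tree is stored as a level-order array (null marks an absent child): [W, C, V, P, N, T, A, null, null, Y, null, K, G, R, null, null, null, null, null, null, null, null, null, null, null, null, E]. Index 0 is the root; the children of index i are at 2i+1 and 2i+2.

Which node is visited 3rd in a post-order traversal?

Post-order visits the left subtree, then the right subtree, then the node.
At W: go left to C.
  At C: go left to P.
    P is a leaf — visit P.
  At C: go right to N.
    At N: go left to Y.
      Y is a leaf — visit Y.
    At N: no right child.
    Visit N.
  Visit C.
At W: go right to V.
  At V: go left to T.
    At T: go left to K.
      K is a leaf — visit K.
    At T: go right to G.
      At G: no left child.
      At G: go right to E.
        E is a leaf — visit E.
      Visit G.
    Visit T.
  At V: go right to A.
    At A: go left to R.
      R is a leaf — visit R.
    At A: no right child.
    Visit A.
  Visit V.
Visit W.
Full post-order sequence: P, Y, N, C, K, E, G, T, R, A, V, W.

N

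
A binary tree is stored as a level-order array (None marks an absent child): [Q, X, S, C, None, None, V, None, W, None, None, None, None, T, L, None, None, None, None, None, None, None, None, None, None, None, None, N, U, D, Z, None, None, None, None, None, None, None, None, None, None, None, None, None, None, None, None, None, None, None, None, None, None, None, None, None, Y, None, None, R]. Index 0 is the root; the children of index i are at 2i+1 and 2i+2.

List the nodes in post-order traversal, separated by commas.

W, C, X, Y, N, U, T, R, D, Z, L, V, S, Q

Post-order visits the left subtree, then the right subtree, then the node.
At Q: go left to X.
  At X: go left to C.
    At C: no left child.
    At C: go right to W.
      W is a leaf — visit W.
    Visit C.
  At X: no right child.
  Visit X.
At Q: go right to S.
  At S: no left child.
  At S: go right to V.
    At V: go left to T.
      At T: go left to N.
        At N: no left child.
        At N: go right to Y.
          Y is a leaf — visit Y.
        Visit N.
      At T: go right to U.
        U is a leaf — visit U.
      Visit T.
    At V: go right to L.
      At L: go left to D.
        At D: go left to R.
          R is a leaf — visit R.
        At D: no right child.
        Visit D.
      At L: go right to Z.
        Z is a leaf — visit Z.
      Visit L.
    Visit V.
  Visit S.
Visit Q.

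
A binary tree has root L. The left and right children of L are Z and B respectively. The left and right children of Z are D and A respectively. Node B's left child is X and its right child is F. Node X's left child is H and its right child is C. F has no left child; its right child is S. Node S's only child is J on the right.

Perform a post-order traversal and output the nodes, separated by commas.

Post-order visits the left subtree, then the right subtree, then the node.
At L: go left to Z.
  At Z: go left to D.
    D is a leaf — visit D.
  At Z: go right to A.
    A is a leaf — visit A.
  Visit Z.
At L: go right to B.
  At B: go left to X.
    At X: go left to H.
      H is a leaf — visit H.
    At X: go right to C.
      C is a leaf — visit C.
    Visit X.
  At B: go right to F.
    At F: no left child.
    At F: go right to S.
      At S: no left child.
      At S: go right to J.
        J is a leaf — visit J.
      Visit S.
    Visit F.
  Visit B.
Visit L.

D, A, Z, H, C, X, J, S, F, B, L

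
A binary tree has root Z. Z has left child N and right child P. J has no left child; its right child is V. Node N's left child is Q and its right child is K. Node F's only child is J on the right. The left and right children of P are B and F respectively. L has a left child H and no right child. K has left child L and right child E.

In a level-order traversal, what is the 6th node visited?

B

Level-order visits nodes level by level from the root, left to right within each level.
Level 0: Z
Level 1: N, P
Level 2: Q, K, B, F
Level 3: L, E, J
Level 4: H, V
Full level-order sequence: Z, N, P, Q, K, B, F, L, E, J, H, V.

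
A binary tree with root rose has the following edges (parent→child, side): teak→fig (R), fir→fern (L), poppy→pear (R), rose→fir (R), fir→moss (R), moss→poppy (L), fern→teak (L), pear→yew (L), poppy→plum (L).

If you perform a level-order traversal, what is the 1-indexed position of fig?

Level-order visits nodes level by level from the root, left to right within each level.
Level 0: rose
Level 1: fir
Level 2: fern, moss
Level 3: teak, poppy
Level 4: fig, plum, pear
Level 5: yew
Full level-order sequence: rose, fir, fern, moss, teak, poppy, fig, plum, pear, yew.

7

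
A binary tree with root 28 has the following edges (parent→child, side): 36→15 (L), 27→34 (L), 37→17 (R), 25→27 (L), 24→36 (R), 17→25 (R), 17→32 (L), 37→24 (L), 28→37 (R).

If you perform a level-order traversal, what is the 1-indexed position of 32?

Level-order visits nodes level by level from the root, left to right within each level.
Level 0: 28
Level 1: 37
Level 2: 24, 17
Level 3: 36, 32, 25
Level 4: 15, 27
Level 5: 34
Full level-order sequence: 28, 37, 24, 17, 36, 32, 25, 15, 27, 34.

6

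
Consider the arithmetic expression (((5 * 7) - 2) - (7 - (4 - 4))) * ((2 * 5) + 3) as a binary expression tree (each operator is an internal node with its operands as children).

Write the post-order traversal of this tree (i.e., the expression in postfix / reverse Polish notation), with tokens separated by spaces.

5 7 * 2 - 7 4 4 - - - 2 5 * 3 + *

Post-order on an expression tree gives postfix notation: for each operator, emit left operand, right operand, then the operator.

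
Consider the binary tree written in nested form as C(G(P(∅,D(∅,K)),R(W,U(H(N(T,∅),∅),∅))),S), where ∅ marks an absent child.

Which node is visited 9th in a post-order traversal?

Post-order visits the left subtree, then the right subtree, then the node.
At C: go left to G.
  At G: go left to P.
    At P: no left child.
    At P: go right to D.
      At D: no left child.
      At D: go right to K.
        K is a leaf — visit K.
      Visit D.
    Visit P.
  At G: go right to R.
    At R: go left to W.
      W is a leaf — visit W.
    At R: go right to U.
      At U: go left to H.
        At H: go left to N.
          At N: go left to T.
            T is a leaf — visit T.
          At N: no right child.
          Visit N.
        At H: no right child.
        Visit H.
      At U: no right child.
      Visit U.
    Visit R.
  Visit G.
At C: go right to S.
  S is a leaf — visit S.
Visit C.
Full post-order sequence: K, D, P, W, T, N, H, U, R, G, S, C.

R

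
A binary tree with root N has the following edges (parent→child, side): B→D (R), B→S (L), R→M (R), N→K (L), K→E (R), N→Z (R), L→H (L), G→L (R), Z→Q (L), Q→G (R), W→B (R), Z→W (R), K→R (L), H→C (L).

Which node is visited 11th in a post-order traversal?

D

Post-order visits the left subtree, then the right subtree, then the node.
At N: go left to K.
  At K: go left to R.
    At R: no left child.
    At R: go right to M.
      M is a leaf — visit M.
    Visit R.
  At K: go right to E.
    E is a leaf — visit E.
  Visit K.
At N: go right to Z.
  At Z: go left to Q.
    At Q: no left child.
    At Q: go right to G.
      At G: no left child.
      At G: go right to L.
        At L: go left to H.
          At H: go left to C.
            C is a leaf — visit C.
          At H: no right child.
          Visit H.
        At L: no right child.
        Visit L.
      Visit G.
    Visit Q.
  At Z: go right to W.
    At W: no left child.
    At W: go right to B.
      At B: go left to S.
        S is a leaf — visit S.
      At B: go right to D.
        D is a leaf — visit D.
      Visit B.
    Visit W.
  Visit Z.
Visit N.
Full post-order sequence: M, R, E, K, C, H, L, G, Q, S, D, B, W, Z, N.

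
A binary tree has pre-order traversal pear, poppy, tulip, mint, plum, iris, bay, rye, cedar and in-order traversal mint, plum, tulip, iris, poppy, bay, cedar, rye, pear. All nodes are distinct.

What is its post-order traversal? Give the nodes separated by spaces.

plum mint iris tulip cedar rye bay poppy pear

The first element of pre-order is the root; it splits in-order into left and right subtrees.
Root pear: left subtree has 8 nodes {mint, plum, tulip, iris, poppy, bay, cedar, rye}, right has 0 { }.
  Root poppy: left subtree has 4 nodes {mint, plum, tulip, iris}, right has 3 {bay, cedar, rye}.
    Root tulip: left subtree has 2 nodes {mint, plum}, right has 1 {iris}.
      Root mint: left subtree has 0 nodes { }, right has 1 {plum}.
    Root bay: left subtree has 0 nodes { }, right has 2 {cedar, rye}.
      Root rye: left subtree has 1 node {cedar}, right has 0 { }.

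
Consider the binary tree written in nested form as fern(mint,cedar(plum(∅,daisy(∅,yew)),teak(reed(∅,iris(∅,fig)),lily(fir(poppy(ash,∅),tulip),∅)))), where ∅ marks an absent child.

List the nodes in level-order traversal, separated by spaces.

fern mint cedar plum teak daisy reed lily yew iris fir fig poppy tulip ash

Level-order visits nodes level by level from the root, left to right within each level.
Level 0: fern
Level 1: mint, cedar
Level 2: plum, teak
Level 3: daisy, reed, lily
Level 4: yew, iris, fir
Level 5: fig, poppy, tulip
Level 6: ash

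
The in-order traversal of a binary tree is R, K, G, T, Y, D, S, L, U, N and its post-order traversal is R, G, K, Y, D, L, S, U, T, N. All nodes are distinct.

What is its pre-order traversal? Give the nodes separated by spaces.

N T K R G U S D Y L

The last element of post-order is the root; it splits in-order into left and right subtrees.
Root N: left subtree has 9 nodes {R, K, G, T, Y, D, S, L, U}, right has 0 { }.
  Root T: left subtree has 3 nodes {R, K, G}, right has 5 {Y, D, S, L, U}.
    Root K: left subtree has 1 node {R}, right has 1 {G}.
    Root U: left subtree has 4 nodes {Y, D, S, L}, right has 0 { }.
      Root S: left subtree has 2 nodes {Y, D}, right has 1 {L}.
        Root D: left subtree has 1 node {Y}, right has 0 { }.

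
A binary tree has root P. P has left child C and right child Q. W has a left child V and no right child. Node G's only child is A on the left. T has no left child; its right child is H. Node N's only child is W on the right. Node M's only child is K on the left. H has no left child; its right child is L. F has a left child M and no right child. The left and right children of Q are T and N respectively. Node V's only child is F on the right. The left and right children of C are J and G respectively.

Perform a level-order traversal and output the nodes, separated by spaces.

Level-order visits nodes level by level from the root, left to right within each level.
Level 0: P
Level 1: C, Q
Level 2: J, G, T, N
Level 3: A, H, W
Level 4: L, V
Level 5: F
Level 6: M
Level 7: K

P C Q J G T N A H W L V F M K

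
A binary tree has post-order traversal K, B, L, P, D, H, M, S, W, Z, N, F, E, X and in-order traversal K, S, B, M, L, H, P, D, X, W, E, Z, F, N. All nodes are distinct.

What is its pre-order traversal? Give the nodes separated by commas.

X, S, K, M, B, H, L, D, P, E, W, F, Z, N

The last element of post-order is the root; it splits in-order into left and right subtrees.
Root X: left subtree has 8 nodes {K, S, B, M, L, H, P, D}, right has 5 {W, E, Z, F, N}.
  Root S: left subtree has 1 node {K}, right has 6 {B, M, L, H, P, D}.
    Root M: left subtree has 1 node {B}, right has 4 {L, H, P, D}.
      Root H: left subtree has 1 node {L}, right has 2 {P, D}.
        Root D: left subtree has 1 node {P}, right has 0 { }.
  Root E: left subtree has 1 node {W}, right has 3 {Z, F, N}.
    Root F: left subtree has 1 node {Z}, right has 1 {N}.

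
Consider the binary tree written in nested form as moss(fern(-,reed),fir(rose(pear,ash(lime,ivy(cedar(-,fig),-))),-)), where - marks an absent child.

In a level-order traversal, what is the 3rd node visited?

fir

Level-order visits nodes level by level from the root, left to right within each level.
Level 0: moss
Level 1: fern, fir
Level 2: reed, rose
Level 3: pear, ash
Level 4: lime, ivy
Level 5: cedar
Level 6: fig
Full level-order sequence: moss, fern, fir, reed, rose, pear, ash, lime, ivy, cedar, fig.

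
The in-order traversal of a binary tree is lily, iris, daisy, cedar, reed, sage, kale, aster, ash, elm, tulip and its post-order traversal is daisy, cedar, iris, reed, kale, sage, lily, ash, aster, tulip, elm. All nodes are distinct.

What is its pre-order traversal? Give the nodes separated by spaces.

elm aster lily sage reed iris cedar daisy kale ash tulip

The last element of post-order is the root; it splits in-order into left and right subtrees.
Root elm: left subtree has 9 nodes {lily, iris, daisy, cedar, reed, sage, kale, aster, ash}, right has 1 {tulip}.
  Root aster: left subtree has 7 nodes {lily, iris, daisy, cedar, reed, sage, kale}, right has 1 {ash}.
    Root lily: left subtree has 0 nodes { }, right has 6 {iris, daisy, cedar, reed, sage, kale}.
      Root sage: left subtree has 4 nodes {iris, daisy, cedar, reed}, right has 1 {kale}.
        Root reed: left subtree has 3 nodes {iris, daisy, cedar}, right has 0 { }.
          Root iris: left subtree has 0 nodes { }, right has 2 {daisy, cedar}.
            Root cedar: left subtree has 1 node {daisy}, right has 0 { }.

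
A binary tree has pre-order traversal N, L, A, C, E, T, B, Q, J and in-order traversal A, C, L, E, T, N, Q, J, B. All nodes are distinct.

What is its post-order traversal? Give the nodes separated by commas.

C, A, T, E, L, J, Q, B, N

The first element of pre-order is the root; it splits in-order into left and right subtrees.
Root N: left subtree has 5 nodes {A, C, L, E, T}, right has 3 {Q, J, B}.
  Root L: left subtree has 2 nodes {A, C}, right has 2 {E, T}.
    Root A: left subtree has 0 nodes { }, right has 1 {C}.
    Root E: left subtree has 0 nodes { }, right has 1 {T}.
  Root B: left subtree has 2 nodes {Q, J}, right has 0 { }.
    Root Q: left subtree has 0 nodes { }, right has 1 {J}.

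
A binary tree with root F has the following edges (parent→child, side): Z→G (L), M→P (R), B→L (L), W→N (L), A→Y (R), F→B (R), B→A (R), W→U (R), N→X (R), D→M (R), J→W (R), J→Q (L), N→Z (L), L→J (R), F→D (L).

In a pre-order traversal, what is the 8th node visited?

Q

Pre-order visits the node, then its left subtree, then its right subtree.
Visit F.
At F: go left to D.
  Visit D.
  At D: no left child.
  At D: go right to M.
    Visit M.
    At M: no left child.
    At M: go right to P.
      P is a leaf — visit P.
At F: go right to B.
  Visit B.
  At B: go left to L.
    Visit L.
    At L: no left child.
    At L: go right to J.
      Visit J.
      At J: go left to Q.
        Q is a leaf — visit Q.
      At J: go right to W.
        Visit W.
        At W: go left to N.
          Visit N.
          At N: go left to Z.
            Visit Z.
            At Z: go left to G.
              G is a leaf — visit G.
            At Z: no right child.
          At N: go right to X.
            X is a leaf — visit X.
        At W: go right to U.
          U is a leaf — visit U.
  At B: go right to A.
    Visit A.
    At A: no left child.
    At A: go right to Y.
      Y is a leaf — visit Y.
Full pre-order sequence: F, D, M, P, B, L, J, Q, W, N, Z, G, X, U, A, Y.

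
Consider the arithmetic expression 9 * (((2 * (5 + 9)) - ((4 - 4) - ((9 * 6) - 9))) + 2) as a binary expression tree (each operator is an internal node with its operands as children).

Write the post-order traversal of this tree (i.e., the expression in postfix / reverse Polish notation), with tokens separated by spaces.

9 2 5 9 + * 4 4 - 9 6 * 9 - - - 2 + *

Post-order on an expression tree gives postfix notation: for each operator, emit left operand, right operand, then the operator.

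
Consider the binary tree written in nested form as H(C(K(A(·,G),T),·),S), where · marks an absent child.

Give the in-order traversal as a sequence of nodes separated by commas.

A, G, K, T, C, H, S

In-order visits the left subtree, then the node, then the right subtree.
At H: go left to C.
  At C: go left to K.
    At K: go left to A.
      At A: no left child.
      Visit A.
      At A: go right to G.
        G is a leaf — visit G.
    Visit K.
    At K: go right to T.
      T is a leaf — visit T.
  Visit C.
  At C: no right child.
Visit H.
At H: go right to S.
  S is a leaf — visit S.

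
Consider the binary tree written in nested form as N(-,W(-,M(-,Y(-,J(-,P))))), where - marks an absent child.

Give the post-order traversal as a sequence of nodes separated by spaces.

P J Y M W N

Post-order visits the left subtree, then the right subtree, then the node.
At N: no left child.
At N: go right to W.
  At W: no left child.
  At W: go right to M.
    At M: no left child.
    At M: go right to Y.
      At Y: no left child.
      At Y: go right to J.
        At J: no left child.
        At J: go right to P.
          P is a leaf — visit P.
        Visit J.
      Visit Y.
    Visit M.
  Visit W.
Visit N.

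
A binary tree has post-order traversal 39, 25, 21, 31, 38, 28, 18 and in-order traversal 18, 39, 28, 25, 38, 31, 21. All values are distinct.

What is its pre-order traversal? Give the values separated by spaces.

The last element of post-order is the root; it splits in-order into left and right subtrees.
Root 18: left subtree has 0 nodes { }, right has 6 {39, 28, 25, 38, 31, 21}.
  Root 28: left subtree has 1 node {39}, right has 4 {25, 38, 31, 21}.
    Root 38: left subtree has 1 node {25}, right has 2 {31, 21}.
      Root 31: left subtree has 0 nodes { }, right has 1 {21}.

18 28 39 38 25 31 21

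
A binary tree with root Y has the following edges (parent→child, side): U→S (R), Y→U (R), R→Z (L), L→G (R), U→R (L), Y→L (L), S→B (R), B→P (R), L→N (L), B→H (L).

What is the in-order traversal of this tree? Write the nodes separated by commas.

In-order visits the left subtree, then the node, then the right subtree.
At Y: go left to L.
  At L: go left to N.
    N is a leaf — visit N.
  Visit L.
  At L: go right to G.
    G is a leaf — visit G.
Visit Y.
At Y: go right to U.
  At U: go left to R.
    At R: go left to Z.
      Z is a leaf — visit Z.
    Visit R.
    At R: no right child.
  Visit U.
  At U: go right to S.
    At S: no left child.
    Visit S.
    At S: go right to B.
      At B: go left to H.
        H is a leaf — visit H.
      Visit B.
      At B: go right to P.
        P is a leaf — visit P.

N, L, G, Y, Z, R, U, S, H, B, P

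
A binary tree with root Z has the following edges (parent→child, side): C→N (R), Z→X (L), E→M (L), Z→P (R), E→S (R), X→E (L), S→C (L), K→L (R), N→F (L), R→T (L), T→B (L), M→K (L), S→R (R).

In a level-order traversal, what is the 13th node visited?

Level-order visits nodes level by level from the root, left to right within each level.
Level 0: Z
Level 1: X, P
Level 2: E
Level 3: M, S
Level 4: K, C, R
Level 5: L, N, T
Level 6: F, B
Full level-order sequence: Z, X, P, E, M, S, K, C, R, L, N, T, F, B.

F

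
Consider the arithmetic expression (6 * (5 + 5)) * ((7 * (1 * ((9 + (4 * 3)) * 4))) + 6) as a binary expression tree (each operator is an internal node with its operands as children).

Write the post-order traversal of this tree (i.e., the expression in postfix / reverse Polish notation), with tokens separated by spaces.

6 5 5 + * 7 1 9 4 3 * + 4 * * * 6 + *

Post-order on an expression tree gives postfix notation: for each operator, emit left operand, right operand, then the operator.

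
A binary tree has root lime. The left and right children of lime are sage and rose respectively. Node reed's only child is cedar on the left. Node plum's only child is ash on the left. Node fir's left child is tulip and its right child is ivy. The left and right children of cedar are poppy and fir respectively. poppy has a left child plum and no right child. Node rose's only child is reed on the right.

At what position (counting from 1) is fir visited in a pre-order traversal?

Pre-order visits the node, then its left subtree, then its right subtree.
Visit lime.
At lime: go left to sage.
  sage is a leaf — visit sage.
At lime: go right to rose.
  Visit rose.
  At rose: no left child.
  At rose: go right to reed.
    Visit reed.
    At reed: go left to cedar.
      Visit cedar.
      At cedar: go left to poppy.
        Visit poppy.
        At poppy: go left to plum.
          Visit plum.
          At plum: go left to ash.
            ash is a leaf — visit ash.
          At plum: no right child.
        At poppy: no right child.
      At cedar: go right to fir.
        Visit fir.
        At fir: go left to tulip.
          tulip is a leaf — visit tulip.
        At fir: go right to ivy.
          ivy is a leaf — visit ivy.
    At reed: no right child.
Full pre-order sequence: lime, sage, rose, reed, cedar, poppy, plum, ash, fir, tulip, ivy.

9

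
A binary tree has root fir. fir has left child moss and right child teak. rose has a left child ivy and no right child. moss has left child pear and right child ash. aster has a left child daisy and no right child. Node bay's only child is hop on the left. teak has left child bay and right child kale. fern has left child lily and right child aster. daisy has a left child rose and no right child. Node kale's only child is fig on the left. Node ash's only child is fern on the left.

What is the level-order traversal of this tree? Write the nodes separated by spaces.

Level-order visits nodes level by level from the root, left to right within each level.
Level 0: fir
Level 1: moss, teak
Level 2: pear, ash, bay, kale
Level 3: fern, hop, fig
Level 4: lily, aster
Level 5: daisy
Level 6: rose
Level 7: ivy

fir moss teak pear ash bay kale fern hop fig lily aster daisy rose ivy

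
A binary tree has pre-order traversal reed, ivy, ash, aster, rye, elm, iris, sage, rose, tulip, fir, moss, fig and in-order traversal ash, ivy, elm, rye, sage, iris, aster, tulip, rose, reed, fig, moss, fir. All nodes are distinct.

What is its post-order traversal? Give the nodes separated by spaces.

ash elm sage iris rye tulip rose aster ivy fig moss fir reed

The first element of pre-order is the root; it splits in-order into left and right subtrees.
Root reed: left subtree has 9 nodes {ash, ivy, elm, rye, sage, iris, aster, tulip, rose}, right has 3 {fig, moss, fir}.
  Root ivy: left subtree has 1 node {ash}, right has 7 {elm, rye, sage, iris, aster, tulip, rose}.
    Root aster: left subtree has 4 nodes {elm, rye, sage, iris}, right has 2 {tulip, rose}.
      Root rye: left subtree has 1 node {elm}, right has 2 {sage, iris}.
        Root iris: left subtree has 1 node {sage}, right has 0 { }.
      Root rose: left subtree has 1 node {tulip}, right has 0 { }.
  Root fir: left subtree has 2 nodes {fig, moss}, right has 0 { }.
    Root moss: left subtree has 1 node {fig}, right has 0 { }.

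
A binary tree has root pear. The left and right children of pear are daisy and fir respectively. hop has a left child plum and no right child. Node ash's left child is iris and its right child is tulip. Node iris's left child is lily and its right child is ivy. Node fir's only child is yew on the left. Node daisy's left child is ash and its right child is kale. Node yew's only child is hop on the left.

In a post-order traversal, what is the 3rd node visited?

Post-order visits the left subtree, then the right subtree, then the node.
At pear: go left to daisy.
  At daisy: go left to ash.
    At ash: go left to iris.
      At iris: go left to lily.
        lily is a leaf — visit lily.
      At iris: go right to ivy.
        ivy is a leaf — visit ivy.
      Visit iris.
    At ash: go right to tulip.
      tulip is a leaf — visit tulip.
    Visit ash.
  At daisy: go right to kale.
    kale is a leaf — visit kale.
  Visit daisy.
At pear: go right to fir.
  At fir: go left to yew.
    At yew: go left to hop.
      At hop: go left to plum.
        plum is a leaf — visit plum.
      At hop: no right child.
      Visit hop.
    At yew: no right child.
    Visit yew.
  At fir: no right child.
  Visit fir.
Visit pear.
Full post-order sequence: lily, ivy, iris, tulip, ash, kale, daisy, plum, hop, yew, fir, pear.

iris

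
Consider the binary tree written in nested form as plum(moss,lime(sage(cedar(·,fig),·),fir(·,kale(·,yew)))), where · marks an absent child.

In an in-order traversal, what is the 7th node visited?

fir

In-order visits the left subtree, then the node, then the right subtree.
At plum: go left to moss.
  moss is a leaf — visit moss.
Visit plum.
At plum: go right to lime.
  At lime: go left to sage.
    At sage: go left to cedar.
      At cedar: no left child.
      Visit cedar.
      At cedar: go right to fig.
        fig is a leaf — visit fig.
    Visit sage.
    At sage: no right child.
  Visit lime.
  At lime: go right to fir.
    At fir: no left child.
    Visit fir.
    At fir: go right to kale.
      At kale: no left child.
      Visit kale.
      At kale: go right to yew.
        yew is a leaf — visit yew.
Full in-order sequence: moss, plum, cedar, fig, sage, lime, fir, kale, yew.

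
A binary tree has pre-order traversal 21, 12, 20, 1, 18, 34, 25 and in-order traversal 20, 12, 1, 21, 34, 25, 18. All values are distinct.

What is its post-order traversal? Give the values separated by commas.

20, 1, 12, 25, 34, 18, 21

The first element of pre-order is the root; it splits in-order into left and right subtrees.
Root 21: left subtree has 3 nodes {20, 12, 1}, right has 3 {34, 25, 18}.
  Root 12: left subtree has 1 node {20}, right has 1 {1}.
  Root 18: left subtree has 2 nodes {34, 25}, right has 0 { }.
    Root 34: left subtree has 0 nodes { }, right has 1 {25}.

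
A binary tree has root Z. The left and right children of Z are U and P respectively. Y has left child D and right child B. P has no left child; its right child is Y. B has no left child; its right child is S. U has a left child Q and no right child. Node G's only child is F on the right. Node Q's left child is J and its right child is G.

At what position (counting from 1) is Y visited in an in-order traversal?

9

In-order visits the left subtree, then the node, then the right subtree.
At Z: go left to U.
  At U: go left to Q.
    At Q: go left to J.
      J is a leaf — visit J.
    Visit Q.
    At Q: go right to G.
      At G: no left child.
      Visit G.
      At G: go right to F.
        F is a leaf — visit F.
  Visit U.
  At U: no right child.
Visit Z.
At Z: go right to P.
  At P: no left child.
  Visit P.
  At P: go right to Y.
    At Y: go left to D.
      D is a leaf — visit D.
    Visit Y.
    At Y: go right to B.
      At B: no left child.
      Visit B.
      At B: go right to S.
        S is a leaf — visit S.
Full in-order sequence: J, Q, G, F, U, Z, P, D, Y, B, S.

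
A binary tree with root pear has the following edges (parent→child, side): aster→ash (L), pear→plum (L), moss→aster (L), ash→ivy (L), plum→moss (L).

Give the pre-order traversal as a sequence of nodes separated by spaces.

pear plum moss aster ash ivy

Pre-order visits the node, then its left subtree, then its right subtree.
Visit pear.
At pear: go left to plum.
  Visit plum.
  At plum: go left to moss.
    Visit moss.
    At moss: go left to aster.
      Visit aster.
      At aster: go left to ash.
        Visit ash.
        At ash: go left to ivy.
          ivy is a leaf — visit ivy.
        At ash: no right child.
      At aster: no right child.
    At moss: no right child.
  At plum: no right child.
At pear: no right child.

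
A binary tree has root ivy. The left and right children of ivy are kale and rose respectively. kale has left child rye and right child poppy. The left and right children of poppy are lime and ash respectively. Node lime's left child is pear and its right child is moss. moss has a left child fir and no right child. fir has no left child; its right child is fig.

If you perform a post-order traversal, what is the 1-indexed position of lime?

Post-order visits the left subtree, then the right subtree, then the node.
At ivy: go left to kale.
  At kale: go left to rye.
    rye is a leaf — visit rye.
  At kale: go right to poppy.
    At poppy: go left to lime.
      At lime: go left to pear.
        pear is a leaf — visit pear.
      At lime: go right to moss.
        At moss: go left to fir.
          At fir: no left child.
          At fir: go right to fig.
            fig is a leaf — visit fig.
          Visit fir.
        At moss: no right child.
        Visit moss.
      Visit lime.
    At poppy: go right to ash.
      ash is a leaf — visit ash.
    Visit poppy.
  Visit kale.
At ivy: go right to rose.
  rose is a leaf — visit rose.
Visit ivy.
Full post-order sequence: rye, pear, fig, fir, moss, lime, ash, poppy, kale, rose, ivy.

6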